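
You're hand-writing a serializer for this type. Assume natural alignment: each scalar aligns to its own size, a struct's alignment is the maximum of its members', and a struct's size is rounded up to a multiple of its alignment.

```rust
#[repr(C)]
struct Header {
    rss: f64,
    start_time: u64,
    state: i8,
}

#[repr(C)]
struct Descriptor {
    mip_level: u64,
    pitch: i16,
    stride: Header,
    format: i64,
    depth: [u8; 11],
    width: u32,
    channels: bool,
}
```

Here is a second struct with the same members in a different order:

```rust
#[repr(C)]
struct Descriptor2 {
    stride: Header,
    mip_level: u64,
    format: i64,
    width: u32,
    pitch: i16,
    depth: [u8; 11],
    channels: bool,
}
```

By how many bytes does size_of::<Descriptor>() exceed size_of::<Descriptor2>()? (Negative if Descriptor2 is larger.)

8

Header: @0: rss [8B, align 8] → 8; @8: start_time [8B, align 8] → 16; @16: state [1B, align 1] → 17; +7 tail pad (align 8); size 24, align 8
@0: mip_level [8B, align 8] → 8
@8: pitch [2B, align 2] → 10
+6 pad (align 8)
@16: stride [24B, align 8] → 40
@40: format [8B, align 8] → 48
@48: depth [11B, align 1] → 59
+1 pad (align 4)
@60: width [4B, align 4] → 64
@64: channels [1B, align 1] → 65
+7 tail pad (align 8)
size 72, align 8
— Descriptor2 —
@0: stride [24B, align 8] → 24
@24: mip_level [8B, align 8] → 32
@32: format [8B, align 8] → 40
@40: width [4B, align 4] → 44
@44: pitch [2B, align 2] → 46
@46: depth [11B, align 1] → 57
@57: channels [1B, align 1] → 58
+6 tail pad (align 8)
size 64, align 8
72 − 64 = 8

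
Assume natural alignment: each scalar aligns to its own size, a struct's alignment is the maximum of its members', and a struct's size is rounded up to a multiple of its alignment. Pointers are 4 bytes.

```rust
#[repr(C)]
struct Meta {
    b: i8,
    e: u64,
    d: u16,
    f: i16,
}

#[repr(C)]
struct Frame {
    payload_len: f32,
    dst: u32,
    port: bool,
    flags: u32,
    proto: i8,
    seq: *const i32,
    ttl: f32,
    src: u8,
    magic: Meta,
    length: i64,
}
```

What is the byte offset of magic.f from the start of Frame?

50

Meta: @0: b [1B, align 1] → 1; +7 pad (align 8); @8: e [8B, align 8] → 16; @16: d [2B, align 2] → 18; @18: f [2B, align 2] → 20; +4 tail pad (align 8); size 24, align 8
@0: payload_len [4B, align 4] → 4
@4: dst [4B, align 4] → 8
@8: port [1B, align 1] → 9
+3 pad (align 4)
@12: flags [4B, align 4] → 16
@16: proto [1B, align 1] → 17
+3 pad (align 4)
@20: seq [4B, align 4] → 24
@24: ttl [4B, align 4] → 28
@28: src [1B, align 1] → 29
+3 pad (align 8)
@32: magic [24B, align 8] → 56
within Meta: f at 18
32 + 18 = 50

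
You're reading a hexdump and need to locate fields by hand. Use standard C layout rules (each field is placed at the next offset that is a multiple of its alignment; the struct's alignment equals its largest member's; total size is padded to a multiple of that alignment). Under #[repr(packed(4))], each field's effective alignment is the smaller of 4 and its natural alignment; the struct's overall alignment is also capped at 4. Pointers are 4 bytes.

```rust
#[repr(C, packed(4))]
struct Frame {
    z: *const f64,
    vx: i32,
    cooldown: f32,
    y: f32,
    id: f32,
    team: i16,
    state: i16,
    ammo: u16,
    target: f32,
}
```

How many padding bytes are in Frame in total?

2

@0: z [4B, align 4] → 4
@4: vx [4B, align 4] → 8
@8: cooldown [4B, align 4] → 12
@12: y [4B, align 4] → 16
@16: id [4B, align 4] → 20
@20: team [2B, align 2] → 22
@22: state [2B, align 2] → 24
@24: ammo [2B, align 2] → 26
+2 pad (align 4)
@28: target [4B, align 4] → 32
size 32, align 4
data bytes 30, size 32 → padding 2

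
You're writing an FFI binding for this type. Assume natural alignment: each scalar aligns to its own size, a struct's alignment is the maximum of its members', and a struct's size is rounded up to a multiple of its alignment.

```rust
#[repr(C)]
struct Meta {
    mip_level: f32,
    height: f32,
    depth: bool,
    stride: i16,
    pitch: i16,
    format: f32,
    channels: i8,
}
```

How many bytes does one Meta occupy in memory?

0..4  mip_level  (4B, 4-aligned)
4..8  height  (4B, 4-aligned)
8..9  depth  (1B, 1-aligned)
9..10  -- padding (1B)
10..12  stride  (2B, 2-aligned)
12..14  pitch  (2B, 2-aligned)
14..16  -- padding (2B)
16..20  format  (4B, 4-aligned)
20..21  channels  (1B, 1-aligned)
21..24  -- tail padding (3B)
sizeof = 24, alignof = 4

24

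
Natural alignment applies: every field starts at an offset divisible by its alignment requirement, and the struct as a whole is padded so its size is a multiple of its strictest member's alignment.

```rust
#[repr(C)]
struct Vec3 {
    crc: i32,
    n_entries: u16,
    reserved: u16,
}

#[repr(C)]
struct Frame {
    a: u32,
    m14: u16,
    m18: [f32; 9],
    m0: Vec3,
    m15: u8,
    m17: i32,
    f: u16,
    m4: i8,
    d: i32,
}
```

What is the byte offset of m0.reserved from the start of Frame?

50

Vec3: crc at 0 (size 4, align 4) → ends 4; n_entries at 4 (size 2, align 2) → ends 6; reserved at 6 (size 2, align 2) → ends 8; total 8 bytes, alignment 4
a at 0 (size 4, align 4) → ends 4
m14 at 4 (size 2, align 2) → ends 6
pad 2 to align 4 for m18
m18 at 8 (size 36, align 4) → ends 44
m0 at 44 (size 8, align 4) → ends 52
within Vec3: reserved at 6
44 + 6 = 50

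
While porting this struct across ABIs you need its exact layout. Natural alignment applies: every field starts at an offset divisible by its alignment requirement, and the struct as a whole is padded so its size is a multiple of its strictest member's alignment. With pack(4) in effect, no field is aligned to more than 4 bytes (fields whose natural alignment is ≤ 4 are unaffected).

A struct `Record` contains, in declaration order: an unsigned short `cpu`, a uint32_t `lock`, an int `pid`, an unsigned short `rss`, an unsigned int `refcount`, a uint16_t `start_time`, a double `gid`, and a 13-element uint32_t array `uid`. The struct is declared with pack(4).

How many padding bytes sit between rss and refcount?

@0: cpu [2B, align 2] → 2
+2 pad (align 4)
@4: lock [4B, align 4] → 8
@8: pid [4B, align 4] → 12
@12: rss [2B, align 2] → 14
+2 pad (align 4)
@16: refcount [4B, align 4] → 20

2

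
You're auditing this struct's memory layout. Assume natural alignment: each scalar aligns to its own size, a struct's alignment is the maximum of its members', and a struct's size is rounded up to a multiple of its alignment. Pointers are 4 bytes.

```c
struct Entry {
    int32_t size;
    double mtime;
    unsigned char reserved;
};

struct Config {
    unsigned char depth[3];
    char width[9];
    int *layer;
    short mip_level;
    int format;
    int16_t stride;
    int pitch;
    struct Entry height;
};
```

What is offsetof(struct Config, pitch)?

Entry: @0: size [4B, align 4] → 4; +4 pad (align 8); @8: mtime [8B, align 8] → 16; @16: reserved [1B, align 1] → 17; +7 tail pad (align 8); size 24, align 8
@0: depth [3B, align 1] → 3
@3: width [9B, align 1] → 12
@12: layer [4B, align 4] → 16
@16: mip_level [2B, align 2] → 18
+2 pad (align 4)
@20: format [4B, align 4] → 24
@24: stride [2B, align 2] → 26
+2 pad (align 4)
@28: pitch [4B, align 4] → 32

28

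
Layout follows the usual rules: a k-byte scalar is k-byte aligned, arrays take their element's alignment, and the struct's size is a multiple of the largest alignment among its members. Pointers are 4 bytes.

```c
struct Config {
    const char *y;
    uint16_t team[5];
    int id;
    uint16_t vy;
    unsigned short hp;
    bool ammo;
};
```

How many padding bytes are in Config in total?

5

y at 0 (size 4, align 4) → ends 4
team at 4 (size 10, align 2) → ends 14
pad 2 to align 4 for id
id at 16 (size 4, align 4) → ends 20
vy at 20 (size 2, align 2) → ends 22
hp at 22 (size 2, align 2) → ends 24
ammo at 24 (size 1, align 1) → ends 25
tail pad 3 to reach multiple of 4
total 28 bytes, alignment 4
data bytes 23, size 28 → padding 5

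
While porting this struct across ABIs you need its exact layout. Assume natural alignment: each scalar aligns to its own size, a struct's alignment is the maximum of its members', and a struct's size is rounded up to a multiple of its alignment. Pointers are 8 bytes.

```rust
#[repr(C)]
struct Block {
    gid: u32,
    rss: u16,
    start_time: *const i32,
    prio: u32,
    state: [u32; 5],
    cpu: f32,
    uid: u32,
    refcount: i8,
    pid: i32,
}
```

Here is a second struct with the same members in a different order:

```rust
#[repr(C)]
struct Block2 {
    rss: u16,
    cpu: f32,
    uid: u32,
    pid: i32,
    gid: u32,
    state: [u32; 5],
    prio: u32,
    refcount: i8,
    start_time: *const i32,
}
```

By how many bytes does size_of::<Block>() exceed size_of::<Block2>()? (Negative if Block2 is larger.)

gid at 0 (size 4, align 4) → ends 4
rss at 4 (size 2, align 2) → ends 6
pad 2 to align 8 for start_time
start_time at 8 (size 8, align 8) → ends 16
prio at 16 (size 4, align 4) → ends 20
state at 20 (size 20, align 4) → ends 40
cpu at 40 (size 4, align 4) → ends 44
uid at 44 (size 4, align 4) → ends 48
refcount at 48 (size 1, align 1) → ends 49
pad 3 to align 4 for pid
pid at 52 (size 4, align 4) → ends 56
total 56 bytes, alignment 8
— Block2 —
rss at 0 (size 2, align 2) → ends 2
pad 2 to align 4 for cpu
cpu at 4 (size 4, align 4) → ends 8
uid at 8 (size 4, align 4) → ends 12
pid at 12 (size 4, align 4) → ends 16
gid at 16 (size 4, align 4) → ends 20
state at 20 (size 20, align 4) → ends 40
prio at 40 (size 4, align 4) → ends 44
refcount at 44 (size 1, align 1) → ends 45
pad 3 to align 8 for start_time
start_time at 48 (size 8, align 8) → ends 56
total 56 bytes, alignment 8
56 − 56 = 0

0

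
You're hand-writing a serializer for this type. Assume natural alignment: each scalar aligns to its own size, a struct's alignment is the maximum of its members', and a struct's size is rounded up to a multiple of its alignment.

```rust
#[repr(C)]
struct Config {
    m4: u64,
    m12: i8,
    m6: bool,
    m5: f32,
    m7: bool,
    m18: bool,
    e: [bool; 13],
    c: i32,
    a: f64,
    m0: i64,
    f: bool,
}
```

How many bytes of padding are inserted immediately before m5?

m4 at 0 (size 8, align 8) → ends 8
m12 at 8 (size 1, align 1) → ends 9
m6 at 9 (size 1, align 1) → ends 10
pad 2 to align 4 for m5
m5 at 12 (size 4, align 4) → ends 16

2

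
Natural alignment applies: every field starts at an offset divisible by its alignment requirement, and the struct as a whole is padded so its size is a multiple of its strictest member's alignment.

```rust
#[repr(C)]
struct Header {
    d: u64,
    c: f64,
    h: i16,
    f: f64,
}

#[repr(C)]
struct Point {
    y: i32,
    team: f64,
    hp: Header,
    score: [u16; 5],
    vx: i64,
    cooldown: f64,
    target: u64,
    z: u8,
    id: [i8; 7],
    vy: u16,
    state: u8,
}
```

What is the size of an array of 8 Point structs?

Header: d at 0 (size 8, align 8) → ends 8; c at 8 (size 8, align 8) → ends 16; h at 16 (size 2, align 2) → ends 18; pad 6 to align 8 for f; f at 24 (size 8, align 8) → ends 32; total 32 bytes, alignment 8
y at 0 (size 4, align 4) → ends 4
pad 4 to align 8 for team
team at 8 (size 8, align 8) → ends 16
hp at 16 (size 32, align 8) → ends 48
score at 48 (size 10, align 2) → ends 58
pad 6 to align 8 for vx
vx at 64 (size 8, align 8) → ends 72
cooldown at 72 (size 8, align 8) → ends 80
target at 80 (size 8, align 8) → ends 88
z at 88 (size 1, align 1) → ends 89
id at 89 (size 7, align 1) → ends 96
vy at 96 (size 2, align 2) → ends 98
state at 98 (size 1, align 1) → ends 99
tail pad 5 to reach multiple of 8
total 104 bytes, alignment 8
array of 8: 8 × 104 = 832

832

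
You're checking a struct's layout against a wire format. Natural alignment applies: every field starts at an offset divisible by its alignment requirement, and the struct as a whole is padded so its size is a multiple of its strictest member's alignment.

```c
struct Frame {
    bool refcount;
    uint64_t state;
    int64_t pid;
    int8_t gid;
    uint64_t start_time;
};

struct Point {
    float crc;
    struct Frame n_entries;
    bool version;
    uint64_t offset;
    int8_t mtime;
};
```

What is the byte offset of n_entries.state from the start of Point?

Frame: refcount at 0 (size 1, align 1) → ends 1; pad 7 to align 8 for state; state at 8 (size 8, align 8) → ends 16; pid at 16 (size 8, align 8) → ends 24; gid at 24 (size 1, align 1) → ends 25; pad 7 to align 8 for start_time; start_time at 32 (size 8, align 8) → ends 40; total 40 bytes, alignment 8
crc at 0 (size 4, align 4) → ends 4
pad 4 to align 8 for n_entries
n_entries at 8 (size 40, align 8) → ends 48
within Frame: state at 8
8 + 8 = 16

16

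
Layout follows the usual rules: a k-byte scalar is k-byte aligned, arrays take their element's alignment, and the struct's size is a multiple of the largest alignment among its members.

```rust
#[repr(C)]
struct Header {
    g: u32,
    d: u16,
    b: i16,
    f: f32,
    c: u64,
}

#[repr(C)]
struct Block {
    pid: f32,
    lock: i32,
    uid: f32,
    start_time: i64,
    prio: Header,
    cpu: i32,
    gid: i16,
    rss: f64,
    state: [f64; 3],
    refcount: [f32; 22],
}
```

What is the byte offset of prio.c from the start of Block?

Header: @0: g [4B, align 4] → 4; @4: d [2B, align 2] → 6; @6: b [2B, align 2] → 8; @8: f [4B, align 4] → 12; +4 pad (align 8); @16: c [8B, align 8] → 24; size 24, align 8
@0: pid [4B, align 4] → 4
@4: lock [4B, align 4] → 8
@8: uid [4B, align 4] → 12
+4 pad (align 8)
@16: start_time [8B, align 8] → 24
@24: prio [24B, align 8] → 48
within Header: c at 16
24 + 16 = 40

40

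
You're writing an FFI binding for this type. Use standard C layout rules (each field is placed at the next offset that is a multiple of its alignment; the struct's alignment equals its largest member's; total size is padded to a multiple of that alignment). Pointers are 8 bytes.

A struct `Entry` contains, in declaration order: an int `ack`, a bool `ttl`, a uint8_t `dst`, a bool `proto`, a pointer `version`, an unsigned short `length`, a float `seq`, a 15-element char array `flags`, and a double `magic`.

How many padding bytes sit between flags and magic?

1

0..4  ack  (4B, 4-aligned)
4..5  ttl  (1B, 1-aligned)
5..6  dst  (1B, 1-aligned)
6..7  proto  (1B, 1-aligned)
7..8  -- padding (1B)
8..16  version  (8B, 8-aligned)
16..18  length  (2B, 2-aligned)
18..20  -- padding (2B)
20..24  seq  (4B, 4-aligned)
24..39  flags  (15B, 1-aligned)
39..40  -- padding (1B)
40..48  magic  (8B, 8-aligned)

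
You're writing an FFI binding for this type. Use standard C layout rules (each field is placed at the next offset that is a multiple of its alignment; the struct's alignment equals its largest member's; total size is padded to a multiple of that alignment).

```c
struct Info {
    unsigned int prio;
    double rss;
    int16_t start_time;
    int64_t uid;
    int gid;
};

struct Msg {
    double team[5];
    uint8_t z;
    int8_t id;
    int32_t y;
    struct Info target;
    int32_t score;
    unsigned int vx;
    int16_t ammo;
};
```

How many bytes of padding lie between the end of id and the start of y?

2

Info: prio at 0 (size 4, align 4) → ends 4; pad 4 to align 8 for rss; rss at 8 (size 8, align 8) → ends 16; start_time at 16 (size 2, align 2) → ends 18; pad 6 to align 8 for uid; uid at 24 (size 8, align 8) → ends 32; gid at 32 (size 4, align 4) → ends 36; tail pad 4 to reach multiple of 8; total 40 bytes, alignment 8
team at 0 (size 40, align 8) → ends 40
z at 40 (size 1, align 1) → ends 41
id at 41 (size 1, align 1) → ends 42
pad 2 to align 4 for y
y at 44 (size 4, align 4) → ends 48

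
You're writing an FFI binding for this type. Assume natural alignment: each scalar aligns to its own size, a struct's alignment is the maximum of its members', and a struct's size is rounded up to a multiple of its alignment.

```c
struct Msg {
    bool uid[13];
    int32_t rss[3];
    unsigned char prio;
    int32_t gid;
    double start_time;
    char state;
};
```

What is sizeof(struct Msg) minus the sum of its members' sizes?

uid at 0 (size 13, align 1) → ends 13
pad 3 to align 4 for rss
rss at 16 (size 12, align 4) → ends 28
prio at 28 (size 1, align 1) → ends 29
pad 3 to align 4 for gid
gid at 32 (size 4, align 4) → ends 36
pad 4 to align 8 for start_time
start_time at 40 (size 8, align 8) → ends 48
state at 48 (size 1, align 1) → ends 49
tail pad 7 to reach multiple of 8
total 56 bytes, alignment 8
data bytes 39, size 56 → padding 17

17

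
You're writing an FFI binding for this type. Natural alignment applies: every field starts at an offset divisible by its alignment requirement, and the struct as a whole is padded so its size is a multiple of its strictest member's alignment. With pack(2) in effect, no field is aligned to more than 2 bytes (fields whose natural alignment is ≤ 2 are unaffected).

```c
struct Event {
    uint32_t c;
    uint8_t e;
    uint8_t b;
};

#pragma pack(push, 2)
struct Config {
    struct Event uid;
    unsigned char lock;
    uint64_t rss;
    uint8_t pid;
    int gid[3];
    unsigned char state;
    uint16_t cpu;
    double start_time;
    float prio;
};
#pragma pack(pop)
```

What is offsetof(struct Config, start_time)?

Event: 0..4  c  (4B, 4-aligned); 4..5  e  (1B, 1-aligned); 5..6  b  (1B, 1-aligned); 6..8  -- tail padding (2B); sizeof = 8, alignof = 4
0..8  uid  (8B, 2-aligned)
8..9  lock  (1B, 1-aligned)
9..10  -- padding (1B)
10..18  rss  (8B, 2-aligned)
18..19  pid  (1B, 1-aligned)
19..20  -- padding (1B)
20..32  gid  (12B, 2-aligned)
32..33  state  (1B, 1-aligned)
33..34  -- padding (1B)
34..36  cpu  (2B, 2-aligned)
36..44  start_time  (8B, 2-aligned)

36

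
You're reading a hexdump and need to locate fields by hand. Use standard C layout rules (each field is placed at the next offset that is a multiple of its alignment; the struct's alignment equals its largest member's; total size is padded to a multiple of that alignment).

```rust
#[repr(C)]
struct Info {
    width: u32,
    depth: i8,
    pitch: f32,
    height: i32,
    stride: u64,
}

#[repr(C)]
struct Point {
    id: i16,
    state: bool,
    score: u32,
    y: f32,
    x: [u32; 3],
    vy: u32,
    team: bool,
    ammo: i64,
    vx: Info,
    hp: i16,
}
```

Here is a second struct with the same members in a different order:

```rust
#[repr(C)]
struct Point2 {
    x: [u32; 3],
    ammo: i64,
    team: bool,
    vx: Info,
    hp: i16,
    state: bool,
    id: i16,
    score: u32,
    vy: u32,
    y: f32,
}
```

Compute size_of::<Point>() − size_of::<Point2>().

Info: 0..4  width  (4B, 4-aligned); 4..5  depth  (1B, 1-aligned); 5..8  -- padding (3B); 8..12  pitch  (4B, 4-aligned); 12..16  height  (4B, 4-aligned); 16..24  stride  (8B, 8-aligned); sizeof = 24, alignof = 8
0..2  id  (2B, 2-aligned)
2..3  state  (1B, 1-aligned)
3..4  -- padding (1B)
4..8  score  (4B, 4-aligned)
8..12  y  (4B, 4-aligned)
12..24  x  (12B, 4-aligned)
24..28  vy  (4B, 4-aligned)
28..29  team  (1B, 1-aligned)
29..32  -- padding (3B)
32..40  ammo  (8B, 8-aligned)
40..64  vx  (24B, 8-aligned)
64..66  hp  (2B, 2-aligned)
66..72  -- tail padding (6B)
sizeof = 72, alignof = 8
— Point2 —
0..12  x  (12B, 4-aligned)
12..16  -- padding (4B)
16..24  ammo  (8B, 8-aligned)
24..25  team  (1B, 1-aligned)
25..32  -- padding (7B)
32..56  vx  (24B, 8-aligned)
56..58  hp  (2B, 2-aligned)
58..59  state  (1B, 1-aligned)
59..60  -- padding (1B)
60..62  id  (2B, 2-aligned)
62..64  -- padding (2B)
64..68  score  (4B, 4-aligned)
68..72  vy  (4B, 4-aligned)
72..76  y  (4B, 4-aligned)
76..80  -- tail padding (4B)
sizeof = 80, alignof = 8
72 − 80 = -8

-8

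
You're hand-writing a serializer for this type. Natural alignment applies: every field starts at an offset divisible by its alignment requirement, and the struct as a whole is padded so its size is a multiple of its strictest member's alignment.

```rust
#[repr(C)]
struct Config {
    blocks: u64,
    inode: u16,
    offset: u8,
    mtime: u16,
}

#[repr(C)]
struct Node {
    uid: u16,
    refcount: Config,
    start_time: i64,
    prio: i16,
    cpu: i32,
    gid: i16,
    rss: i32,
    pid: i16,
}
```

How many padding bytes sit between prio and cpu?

Config: @0: blocks [8B, align 8] → 8; @8: inode [2B, align 2] → 10; @10: offset [1B, align 1] → 11; +1 pad (align 2); @12: mtime [2B, align 2] → 14; +2 tail pad (align 8); size 16, align 8
@0: uid [2B, align 2] → 2
+6 pad (align 8)
@8: refcount [16B, align 8] → 24
@24: start_time [8B, align 8] → 32
@32: prio [2B, align 2] → 34
+2 pad (align 4)
@36: cpu [4B, align 4] → 40

2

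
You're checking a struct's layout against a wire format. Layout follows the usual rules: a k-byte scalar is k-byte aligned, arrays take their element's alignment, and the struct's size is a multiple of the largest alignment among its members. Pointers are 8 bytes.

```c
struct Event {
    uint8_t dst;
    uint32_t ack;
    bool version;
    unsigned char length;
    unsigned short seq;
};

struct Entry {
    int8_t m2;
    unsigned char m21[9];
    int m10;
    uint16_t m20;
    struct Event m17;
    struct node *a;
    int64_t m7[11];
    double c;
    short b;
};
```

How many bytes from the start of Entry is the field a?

32

Event: 0..1  dst  (1B, 1-aligned); 1..4  -- padding (3B); 4..8  ack  (4B, 4-aligned); 8..9  version  (1B, 1-aligned); 9..10  length  (1B, 1-aligned); 10..12  seq  (2B, 2-aligned); sizeof = 12, alignof = 4
0..1  m2  (1B, 1-aligned)
1..10  m21  (9B, 1-aligned)
10..12  -- padding (2B)
12..16  m10  (4B, 4-aligned)
16..18  m20  (2B, 2-aligned)
18..20  -- padding (2B)
20..32  m17  (12B, 4-aligned)
32..40  a  (8B, 8-aligned)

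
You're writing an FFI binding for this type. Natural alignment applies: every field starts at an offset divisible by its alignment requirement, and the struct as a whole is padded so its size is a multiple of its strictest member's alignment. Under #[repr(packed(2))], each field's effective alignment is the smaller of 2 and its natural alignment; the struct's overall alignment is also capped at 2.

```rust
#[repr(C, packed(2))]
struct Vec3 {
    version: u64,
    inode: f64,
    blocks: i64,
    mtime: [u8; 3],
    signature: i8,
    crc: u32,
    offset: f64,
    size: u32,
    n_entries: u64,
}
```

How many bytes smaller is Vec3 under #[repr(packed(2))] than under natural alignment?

4

natural layout:
  @0: version [8B, align 8] → 8
  @8: inode [8B, align 8] → 16
  @16: blocks [8B, align 8] → 24
  @24: mtime [3B, align 1] → 27
  @27: signature [1B, align 1] → 28
  @28: crc [4B, align 4] → 32
  @32: offset [8B, align 8] → 40
  @40: size [4B, align 4] → 44
  +4 pad (align 8)
  @48: n_entries [8B, align 8] → 56
  size 56, align 8
packed(2) layout:
  @0: version [8B, align 2] → 8
  @8: inode [8B, align 2] → 16
  @16: blocks [8B, align 2] → 24
  @24: mtime [3B, align 1] → 27
  @27: signature [1B, align 1] → 28
  @28: crc [4B, align 2] → 32
  @32: offset [8B, align 2] → 40
  @40: size [4B, align 2] → 44
  @44: n_entries [8B, align 2] → 52
  size 52, align 2
56 − 52 = 4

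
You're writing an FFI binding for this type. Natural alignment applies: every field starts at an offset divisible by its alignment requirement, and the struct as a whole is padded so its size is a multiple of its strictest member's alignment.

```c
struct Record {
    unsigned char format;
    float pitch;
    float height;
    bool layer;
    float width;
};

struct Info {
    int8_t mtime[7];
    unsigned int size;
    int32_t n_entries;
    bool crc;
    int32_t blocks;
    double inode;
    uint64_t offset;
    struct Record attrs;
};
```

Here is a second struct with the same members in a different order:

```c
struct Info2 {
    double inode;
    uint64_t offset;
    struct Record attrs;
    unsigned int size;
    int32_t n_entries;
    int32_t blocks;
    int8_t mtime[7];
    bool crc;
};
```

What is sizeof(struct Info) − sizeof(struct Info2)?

Record: @0: format [1B, align 1] → 1; +3 pad (align 4); @4: pitch [4B, align 4] → 8; @8: height [4B, align 4] → 12; @12: layer [1B, align 1] → 13; +3 pad (align 4); @16: width [4B, align 4] → 20; size 20, align 4
@0: mtime [7B, align 1] → 7
+1 pad (align 4)
@8: size [4B, align 4] → 12
@12: n_entries [4B, align 4] → 16
@16: crc [1B, align 1] → 17
+3 pad (align 4)
@20: blocks [4B, align 4] → 24
@24: inode [8B, align 8] → 32
@32: offset [8B, align 8] → 40
@40: attrs [20B, align 4] → 60
+4 tail pad (align 8)
size 64, align 8
— Info2 —
@0: inode [8B, align 8] → 8
@8: offset [8B, align 8] → 16
@16: attrs [20B, align 4] → 36
@36: size [4B, align 4] → 40
@40: n_entries [4B, align 4] → 44
@44: blocks [4B, align 4] → 48
@48: mtime [7B, align 1] → 55
@55: crc [1B, align 1] → 56
size 56, align 8
64 − 56 = 8

8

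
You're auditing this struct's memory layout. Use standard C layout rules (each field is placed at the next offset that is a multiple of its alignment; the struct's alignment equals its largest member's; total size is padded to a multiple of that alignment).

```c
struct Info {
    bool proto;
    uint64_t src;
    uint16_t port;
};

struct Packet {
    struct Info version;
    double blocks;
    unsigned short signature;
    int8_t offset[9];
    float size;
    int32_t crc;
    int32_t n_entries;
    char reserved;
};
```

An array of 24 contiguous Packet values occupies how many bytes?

1536

Info: 0..1  proto  (1B, 1-aligned); 1..8  -- padding (7B); 8..16  src  (8B, 8-aligned); 16..18  port  (2B, 2-aligned); 18..24  -- tail padding (6B); sizeof = 24, alignof = 8
0..24  version  (24B, 8-aligned)
24..32  blocks  (8B, 8-aligned)
32..34  signature  (2B, 2-aligned)
34..43  offset  (9B, 1-aligned)
43..44  -- padding (1B)
44..48  size  (4B, 4-aligned)
48..52  crc  (4B, 4-aligned)
52..56  n_entries  (4B, 4-aligned)
56..57  reserved  (1B, 1-aligned)
57..64  -- tail padding (7B)
sizeof = 64, alignof = 8
array of 24: 24 × 64 = 1536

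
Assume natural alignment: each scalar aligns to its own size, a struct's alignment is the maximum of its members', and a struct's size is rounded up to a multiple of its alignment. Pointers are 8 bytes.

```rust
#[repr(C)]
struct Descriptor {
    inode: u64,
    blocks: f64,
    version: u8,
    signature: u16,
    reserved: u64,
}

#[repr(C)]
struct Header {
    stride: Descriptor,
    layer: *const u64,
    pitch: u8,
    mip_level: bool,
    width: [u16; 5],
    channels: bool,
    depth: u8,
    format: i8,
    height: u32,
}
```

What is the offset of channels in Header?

Descriptor: inode at 0 (size 8, align 8) → ends 8; blocks at 8 (size 8, align 8) → ends 16; version at 16 (size 1, align 1) → ends 17; pad 1 to align 2 for signature; signature at 18 (size 2, align 2) → ends 20; pad 4 to align 8 for reserved; reserved at 24 (size 8, align 8) → ends 32; total 32 bytes, alignment 8
stride at 0 (size 32, align 8) → ends 32
layer at 32 (size 8, align 8) → ends 40
pitch at 40 (size 1, align 1) → ends 41
mip_level at 41 (size 1, align 1) → ends 42
width at 42 (size 10, align 2) → ends 52
channels at 52 (size 1, align 1) → ends 53

52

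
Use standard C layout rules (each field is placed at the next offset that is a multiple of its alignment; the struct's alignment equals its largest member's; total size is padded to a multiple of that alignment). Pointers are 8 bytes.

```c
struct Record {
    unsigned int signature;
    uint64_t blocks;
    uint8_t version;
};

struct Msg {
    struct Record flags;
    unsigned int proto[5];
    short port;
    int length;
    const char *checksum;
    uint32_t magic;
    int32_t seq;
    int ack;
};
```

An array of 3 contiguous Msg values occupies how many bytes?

240

Record: 0..4  signature  (4B, 4-aligned); 4..8  -- padding (4B); 8..16  blocks  (8B, 8-aligned); 16..17  version  (1B, 1-aligned); 17..24  -- tail padding (7B); sizeof = 24, alignof = 8
0..24  flags  (24B, 8-aligned)
24..44  proto  (20B, 4-aligned)
44..46  port  (2B, 2-aligned)
46..48  -- padding (2B)
48..52  length  (4B, 4-aligned)
52..56  -- padding (4B)
56..64  checksum  (8B, 8-aligned)
64..68  magic  (4B, 4-aligned)
68..72  seq  (4B, 4-aligned)
72..76  ack  (4B, 4-aligned)
76..80  -- tail padding (4B)
sizeof = 80, alignof = 8
array of 3: 3 × 80 = 240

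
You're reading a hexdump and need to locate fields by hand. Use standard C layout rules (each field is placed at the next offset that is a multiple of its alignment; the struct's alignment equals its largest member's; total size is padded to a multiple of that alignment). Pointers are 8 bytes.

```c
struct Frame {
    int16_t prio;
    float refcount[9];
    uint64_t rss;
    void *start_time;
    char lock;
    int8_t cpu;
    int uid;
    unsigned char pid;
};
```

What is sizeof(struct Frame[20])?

1440

0..2  prio  (2B, 2-aligned)
2..4  -- padding (2B)
4..40  refcount  (36B, 4-aligned)
40..48  rss  (8B, 8-aligned)
48..56  start_time  (8B, 8-aligned)
56..57  lock  (1B, 1-aligned)
57..58  cpu  (1B, 1-aligned)
58..60  -- padding (2B)
60..64  uid  (4B, 4-aligned)
64..65  pid  (1B, 1-aligned)
65..72  -- tail padding (7B)
sizeof = 72, alignof = 8
array of 20: 20 × 72 = 1440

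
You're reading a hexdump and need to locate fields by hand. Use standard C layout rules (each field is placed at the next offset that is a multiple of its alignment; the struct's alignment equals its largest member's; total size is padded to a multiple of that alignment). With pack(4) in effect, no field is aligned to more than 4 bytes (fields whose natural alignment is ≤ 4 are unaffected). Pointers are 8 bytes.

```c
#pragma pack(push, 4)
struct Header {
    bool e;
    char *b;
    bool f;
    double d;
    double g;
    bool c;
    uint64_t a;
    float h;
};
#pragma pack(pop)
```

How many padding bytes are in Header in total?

9

@0: e [1B, align 1] → 1
+3 pad (align 4)
@4: b [8B, align 4] → 12
@12: f [1B, align 1] → 13
+3 pad (align 4)
@16: d [8B, align 4] → 24
@24: g [8B, align 4] → 32
@32: c [1B, align 1] → 33
+3 pad (align 4)
@36: a [8B, align 4] → 44
@44: h [4B, align 4] → 48
size 48, align 4
data bytes 39, size 48 → padding 9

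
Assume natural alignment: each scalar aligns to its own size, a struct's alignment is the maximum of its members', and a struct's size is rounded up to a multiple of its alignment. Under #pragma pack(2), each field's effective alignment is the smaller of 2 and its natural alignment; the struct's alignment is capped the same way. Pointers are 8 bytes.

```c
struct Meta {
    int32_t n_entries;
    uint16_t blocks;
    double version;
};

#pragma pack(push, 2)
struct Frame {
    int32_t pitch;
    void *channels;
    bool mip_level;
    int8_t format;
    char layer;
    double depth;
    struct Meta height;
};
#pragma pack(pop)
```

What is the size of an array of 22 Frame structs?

Meta: 0..4  n_entries  (4B, 4-aligned); 4..6  blocks  (2B, 2-aligned); 6..8  -- padding (2B); 8..16  version  (8B, 8-aligned); sizeof = 16, alignof = 8
0..4  pitch  (4B, 2-aligned)
4..12  channels  (8B, 2-aligned)
12..13  mip_level  (1B, 1-aligned)
13..14  format  (1B, 1-aligned)
14..15  layer  (1B, 1-aligned)
15..16  -- padding (1B)
16..24  depth  (8B, 2-aligned)
24..40  height  (16B, 2-aligned)
sizeof = 40, alignof = 2
array of 22: 22 × 40 = 880

880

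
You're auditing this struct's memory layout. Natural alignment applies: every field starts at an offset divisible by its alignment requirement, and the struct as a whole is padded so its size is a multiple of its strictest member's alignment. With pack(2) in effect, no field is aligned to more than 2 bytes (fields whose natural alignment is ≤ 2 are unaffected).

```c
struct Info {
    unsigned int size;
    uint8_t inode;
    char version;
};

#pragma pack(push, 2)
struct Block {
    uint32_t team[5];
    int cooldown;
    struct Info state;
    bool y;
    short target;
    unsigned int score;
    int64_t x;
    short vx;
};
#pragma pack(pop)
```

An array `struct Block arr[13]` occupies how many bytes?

650

Info: size at 0 (size 4, align 4) → ends 4; inode at 4 (size 1, align 1) → ends 5; version at 5 (size 1, align 1) → ends 6; tail pad 2 to reach multiple of 4; total 8 bytes, alignment 4
team at 0 (size 20, align 2) → ends 20
cooldown at 20 (size 4, align 2) → ends 24
state at 24 (size 8, align 2) → ends 32
y at 32 (size 1, align 1) → ends 33
pad 1 to align 2 for target
target at 34 (size 2, align 2) → ends 36
score at 36 (size 4, align 2) → ends 40
x at 40 (size 8, align 2) → ends 48
vx at 48 (size 2, align 2) → ends 50
total 50 bytes, alignment 2
array of 13: 13 × 50 = 650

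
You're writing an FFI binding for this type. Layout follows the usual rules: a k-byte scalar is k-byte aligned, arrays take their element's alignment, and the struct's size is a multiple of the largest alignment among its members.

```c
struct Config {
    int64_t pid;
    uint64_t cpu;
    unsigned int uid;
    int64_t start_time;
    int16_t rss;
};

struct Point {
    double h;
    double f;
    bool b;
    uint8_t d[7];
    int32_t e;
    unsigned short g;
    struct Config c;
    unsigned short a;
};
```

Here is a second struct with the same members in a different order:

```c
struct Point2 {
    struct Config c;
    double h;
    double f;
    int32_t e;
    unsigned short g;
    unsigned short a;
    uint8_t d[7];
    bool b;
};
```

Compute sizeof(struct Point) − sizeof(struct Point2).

8

Config: 0..8  pid  (8B, 8-aligned); 8..16  cpu  (8B, 8-aligned); 16..20  uid  (4B, 4-aligned); 20..24  -- padding (4B); 24..32  start_time  (8B, 8-aligned); 32..34  rss  (2B, 2-aligned); 34..40  -- tail padding (6B); sizeof = 40, alignof = 8
0..8  h  (8B, 8-aligned)
8..16  f  (8B, 8-aligned)
16..17  b  (1B, 1-aligned)
17..24  d  (7B, 1-aligned)
24..28  e  (4B, 4-aligned)
28..30  g  (2B, 2-aligned)
30..32  -- padding (2B)
32..72  c  (40B, 8-aligned)
72..74  a  (2B, 2-aligned)
74..80  -- tail padding (6B)
sizeof = 80, alignof = 8
— Point2 —
0..40  c  (40B, 8-aligned)
40..48  h  (8B, 8-aligned)
48..56  f  (8B, 8-aligned)
56..60  e  (4B, 4-aligned)
60..62  g  (2B, 2-aligned)
62..64  a  (2B, 2-aligned)
64..71  d  (7B, 1-aligned)
71..72  b  (1B, 1-aligned)
sizeof = 72, alignof = 8
80 − 72 = 8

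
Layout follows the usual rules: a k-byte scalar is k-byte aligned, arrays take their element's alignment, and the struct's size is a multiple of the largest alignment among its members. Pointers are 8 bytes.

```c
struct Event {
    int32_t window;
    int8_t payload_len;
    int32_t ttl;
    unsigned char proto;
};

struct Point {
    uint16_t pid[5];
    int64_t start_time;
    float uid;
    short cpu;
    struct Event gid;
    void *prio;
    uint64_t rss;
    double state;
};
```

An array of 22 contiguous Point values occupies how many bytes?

Event: @0: window [4B, align 4] → 4; @4: payload_len [1B, align 1] → 5; +3 pad (align 4); @8: ttl [4B, align 4] → 12; @12: proto [1B, align 1] → 13; +3 tail pad (align 4); size 16, align 4
@0: pid [10B, align 2] → 10
+6 pad (align 8)
@16: start_time [8B, align 8] → 24
@24: uid [4B, align 4] → 28
@28: cpu [2B, align 2] → 30
+2 pad (align 4)
@32: gid [16B, align 4] → 48
@48: prio [8B, align 8] → 56
@56: rss [8B, align 8] → 64
@64: state [8B, align 8] → 72
size 72, align 8
array of 22: 22 × 72 = 1584

1584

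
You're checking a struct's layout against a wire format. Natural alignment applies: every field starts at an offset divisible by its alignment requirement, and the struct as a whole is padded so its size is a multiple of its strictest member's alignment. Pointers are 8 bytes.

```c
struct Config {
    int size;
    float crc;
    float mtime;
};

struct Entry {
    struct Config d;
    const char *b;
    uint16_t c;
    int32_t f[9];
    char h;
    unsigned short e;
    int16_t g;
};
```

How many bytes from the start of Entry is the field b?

Config: @0: size [4B, align 4] → 4; @4: crc [4B, align 4] → 8; @8: mtime [4B, align 4] → 12; size 12, align 4
@0: d [12B, align 4] → 12
+4 pad (align 8)
@16: b [8B, align 8] → 24

16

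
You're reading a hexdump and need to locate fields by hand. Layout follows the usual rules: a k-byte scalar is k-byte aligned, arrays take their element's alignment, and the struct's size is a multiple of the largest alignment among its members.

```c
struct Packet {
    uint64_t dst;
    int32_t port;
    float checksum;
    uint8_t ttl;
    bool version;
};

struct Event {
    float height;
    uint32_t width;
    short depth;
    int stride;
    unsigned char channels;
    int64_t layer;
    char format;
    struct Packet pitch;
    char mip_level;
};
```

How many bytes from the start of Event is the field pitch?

40

Packet: @0: dst [8B, align 8] → 8; @8: port [4B, align 4] → 12; @12: checksum [4B, align 4] → 16; @16: ttl [1B, align 1] → 17; @17: version [1B, align 1] → 18; +6 tail pad (align 8); size 24, align 8
@0: height [4B, align 4] → 4
@4: width [4B, align 4] → 8
@8: depth [2B, align 2] → 10
+2 pad (align 4)
@12: stride [4B, align 4] → 16
@16: channels [1B, align 1] → 17
+7 pad (align 8)
@24: layer [8B, align 8] → 32
@32: format [1B, align 1] → 33
+7 pad (align 8)
@40: pitch [24B, align 8] → 64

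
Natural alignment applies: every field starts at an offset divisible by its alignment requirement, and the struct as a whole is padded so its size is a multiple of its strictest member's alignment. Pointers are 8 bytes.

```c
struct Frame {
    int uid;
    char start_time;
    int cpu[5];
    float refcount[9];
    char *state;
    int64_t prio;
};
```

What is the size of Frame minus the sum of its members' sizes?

0..4  uid  (4B, 4-aligned)
4..5  start_time  (1B, 1-aligned)
5..8  -- padding (3B)
8..28  cpu  (20B, 4-aligned)
28..64  refcount  (36B, 4-aligned)
64..72  state  (8B, 8-aligned)
72..80  prio  (8B, 8-aligned)
sizeof = 80, alignof = 8
data bytes 77, size 80 → padding 3

3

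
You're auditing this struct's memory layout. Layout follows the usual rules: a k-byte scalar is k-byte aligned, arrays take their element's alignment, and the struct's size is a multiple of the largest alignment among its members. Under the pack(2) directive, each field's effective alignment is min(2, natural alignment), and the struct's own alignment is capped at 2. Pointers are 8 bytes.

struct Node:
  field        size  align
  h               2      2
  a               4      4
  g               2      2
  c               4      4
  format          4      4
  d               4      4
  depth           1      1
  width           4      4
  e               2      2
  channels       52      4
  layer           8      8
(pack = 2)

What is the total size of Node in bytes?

88 bytes

@0: h [2B, align 2] → 2
@2: a [4B, align 2] → 6
@6: g [2B, align 2] → 8
@8: c [4B, align 2] → 12
@12: format [4B, align 2] → 16
@16: d [4B, align 2] → 20
@20: depth [1B, align 1] → 21
+1 pad (align 2)
@22: width [4B, align 2] → 26
@26: e [2B, align 2] → 28
@28: channels [52B, align 2] → 80
@80: layer [8B, align 2] → 88
size 88, align 2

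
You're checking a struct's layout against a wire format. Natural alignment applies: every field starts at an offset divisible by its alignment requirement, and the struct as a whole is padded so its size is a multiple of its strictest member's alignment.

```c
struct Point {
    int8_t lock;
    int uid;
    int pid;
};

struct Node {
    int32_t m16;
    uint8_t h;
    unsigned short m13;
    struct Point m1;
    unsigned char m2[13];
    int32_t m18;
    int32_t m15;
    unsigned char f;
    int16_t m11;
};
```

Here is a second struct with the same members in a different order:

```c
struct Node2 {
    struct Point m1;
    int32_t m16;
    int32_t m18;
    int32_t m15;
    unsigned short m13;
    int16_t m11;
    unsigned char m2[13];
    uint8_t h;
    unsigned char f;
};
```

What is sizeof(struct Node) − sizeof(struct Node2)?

4

Point: @0: lock [1B, align 1] → 1; +3 pad (align 4); @4: uid [4B, align 4] → 8; @8: pid [4B, align 4] → 12; size 12, align 4
@0: m16 [4B, align 4] → 4
@4: h [1B, align 1] → 5
+1 pad (align 2)
@6: m13 [2B, align 2] → 8
@8: m1 [12B, align 4] → 20
@20: m2 [13B, align 1] → 33
+3 pad (align 4)
@36: m18 [4B, align 4] → 40
@40: m15 [4B, align 4] → 44
@44: f [1B, align 1] → 45
+1 pad (align 2)
@46: m11 [2B, align 2] → 48
size 48, align 4
— Node2 —
@0: m1 [12B, align 4] → 12
@12: m16 [4B, align 4] → 16
@16: m18 [4B, align 4] → 20
@20: m15 [4B, align 4] → 24
@24: m13 [2B, align 2] → 26
@26: m11 [2B, align 2] → 28
@28: m2 [13B, align 1] → 41
@41: h [1B, align 1] → 42
@42: f [1B, align 1] → 43
+1 tail pad (align 4)
size 44, align 4
48 − 44 = 4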